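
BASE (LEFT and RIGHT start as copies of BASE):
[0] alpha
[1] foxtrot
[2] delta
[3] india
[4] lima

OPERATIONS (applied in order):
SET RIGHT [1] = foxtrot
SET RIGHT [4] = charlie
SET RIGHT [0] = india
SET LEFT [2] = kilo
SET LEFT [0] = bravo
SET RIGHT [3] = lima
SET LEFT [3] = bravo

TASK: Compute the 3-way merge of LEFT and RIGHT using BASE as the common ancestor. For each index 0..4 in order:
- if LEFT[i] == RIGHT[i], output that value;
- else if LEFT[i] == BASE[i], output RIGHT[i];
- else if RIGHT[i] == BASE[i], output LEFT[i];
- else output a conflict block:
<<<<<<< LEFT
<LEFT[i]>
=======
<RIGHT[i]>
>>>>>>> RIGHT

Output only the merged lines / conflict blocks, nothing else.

Final LEFT:  [bravo, foxtrot, kilo, bravo, lima]
Final RIGHT: [india, foxtrot, delta, lima, charlie]
i=0: BASE=alpha L=bravo R=india all differ -> CONFLICT
i=1: L=foxtrot R=foxtrot -> agree -> foxtrot
i=2: L=kilo, R=delta=BASE -> take LEFT -> kilo
i=3: BASE=india L=bravo R=lima all differ -> CONFLICT
i=4: L=lima=BASE, R=charlie -> take RIGHT -> charlie

Answer: <<<<<<< LEFT
bravo
=======
india
>>>>>>> RIGHT
foxtrot
kilo
<<<<<<< LEFT
bravo
=======
lima
>>>>>>> RIGHT
charlie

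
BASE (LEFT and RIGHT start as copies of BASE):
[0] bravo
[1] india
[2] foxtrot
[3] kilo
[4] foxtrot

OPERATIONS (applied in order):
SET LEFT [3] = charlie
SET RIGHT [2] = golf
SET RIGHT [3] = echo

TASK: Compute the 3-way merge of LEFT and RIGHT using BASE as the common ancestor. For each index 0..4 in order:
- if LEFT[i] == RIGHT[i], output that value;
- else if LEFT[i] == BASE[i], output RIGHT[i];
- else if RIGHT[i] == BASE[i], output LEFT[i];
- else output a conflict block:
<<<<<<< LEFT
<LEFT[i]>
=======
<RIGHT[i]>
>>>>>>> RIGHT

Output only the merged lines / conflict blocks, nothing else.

Answer: bravo
india
golf
<<<<<<< LEFT
charlie
=======
echo
>>>>>>> RIGHT
foxtrot

Derivation:
Final LEFT:  [bravo, india, foxtrot, charlie, foxtrot]
Final RIGHT: [bravo, india, golf, echo, foxtrot]
i=0: L=bravo R=bravo -> agree -> bravo
i=1: L=india R=india -> agree -> india
i=2: L=foxtrot=BASE, R=golf -> take RIGHT -> golf
i=3: BASE=kilo L=charlie R=echo all differ -> CONFLICT
i=4: L=foxtrot R=foxtrot -> agree -> foxtrot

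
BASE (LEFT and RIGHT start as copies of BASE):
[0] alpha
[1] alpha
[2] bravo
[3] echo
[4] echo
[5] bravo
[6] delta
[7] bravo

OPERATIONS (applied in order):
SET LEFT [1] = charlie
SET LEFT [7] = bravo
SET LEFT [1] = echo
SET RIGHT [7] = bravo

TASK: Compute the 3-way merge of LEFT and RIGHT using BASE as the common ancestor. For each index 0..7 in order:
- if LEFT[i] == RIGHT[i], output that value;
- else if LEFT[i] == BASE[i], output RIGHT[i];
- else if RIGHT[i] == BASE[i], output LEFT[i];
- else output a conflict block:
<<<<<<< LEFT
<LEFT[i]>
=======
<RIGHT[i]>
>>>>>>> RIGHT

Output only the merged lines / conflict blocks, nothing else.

Answer: alpha
echo
bravo
echo
echo
bravo
delta
bravo

Derivation:
Final LEFT:  [alpha, echo, bravo, echo, echo, bravo, delta, bravo]
Final RIGHT: [alpha, alpha, bravo, echo, echo, bravo, delta, bravo]
i=0: L=alpha R=alpha -> agree -> alpha
i=1: L=echo, R=alpha=BASE -> take LEFT -> echo
i=2: L=bravo R=bravo -> agree -> bravo
i=3: L=echo R=echo -> agree -> echo
i=4: L=echo R=echo -> agree -> echo
i=5: L=bravo R=bravo -> agree -> bravo
i=6: L=delta R=delta -> agree -> delta
i=7: L=bravo R=bravo -> agree -> bravo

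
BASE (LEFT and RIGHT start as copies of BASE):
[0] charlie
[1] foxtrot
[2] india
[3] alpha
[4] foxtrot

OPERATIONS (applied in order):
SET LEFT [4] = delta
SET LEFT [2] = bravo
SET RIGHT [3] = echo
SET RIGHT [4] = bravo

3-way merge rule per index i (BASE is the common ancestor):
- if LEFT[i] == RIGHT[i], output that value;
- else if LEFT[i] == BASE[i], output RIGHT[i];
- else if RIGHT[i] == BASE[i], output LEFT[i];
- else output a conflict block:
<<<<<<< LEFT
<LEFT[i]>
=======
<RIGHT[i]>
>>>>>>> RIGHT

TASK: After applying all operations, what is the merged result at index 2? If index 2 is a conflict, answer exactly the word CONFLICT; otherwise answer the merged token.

Final LEFT:  [charlie, foxtrot, bravo, alpha, delta]
Final RIGHT: [charlie, foxtrot, india, echo, bravo]
i=0: L=charlie R=charlie -> agree -> charlie
i=1: L=foxtrot R=foxtrot -> agree -> foxtrot
i=2: L=bravo, R=india=BASE -> take LEFT -> bravo
i=3: L=alpha=BASE, R=echo -> take RIGHT -> echo
i=4: BASE=foxtrot L=delta R=bravo all differ -> CONFLICT
Index 2 -> bravo

Answer: bravo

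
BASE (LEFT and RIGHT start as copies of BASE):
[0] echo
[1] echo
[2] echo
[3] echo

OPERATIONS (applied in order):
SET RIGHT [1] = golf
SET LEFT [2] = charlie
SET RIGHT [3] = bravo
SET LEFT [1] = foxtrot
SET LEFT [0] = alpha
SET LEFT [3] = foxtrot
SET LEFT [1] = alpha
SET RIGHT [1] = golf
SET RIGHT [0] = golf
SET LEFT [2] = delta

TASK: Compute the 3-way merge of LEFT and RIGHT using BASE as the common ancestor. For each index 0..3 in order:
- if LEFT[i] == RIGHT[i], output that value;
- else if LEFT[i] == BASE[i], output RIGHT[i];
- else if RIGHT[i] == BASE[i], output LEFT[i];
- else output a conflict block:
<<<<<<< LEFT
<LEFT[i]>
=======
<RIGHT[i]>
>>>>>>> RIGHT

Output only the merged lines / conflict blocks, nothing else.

Final LEFT:  [alpha, alpha, delta, foxtrot]
Final RIGHT: [golf, golf, echo, bravo]
i=0: BASE=echo L=alpha R=golf all differ -> CONFLICT
i=1: BASE=echo L=alpha R=golf all differ -> CONFLICT
i=2: L=delta, R=echo=BASE -> take LEFT -> delta
i=3: BASE=echo L=foxtrot R=bravo all differ -> CONFLICT

Answer: <<<<<<< LEFT
alpha
=======
golf
>>>>>>> RIGHT
<<<<<<< LEFT
alpha
=======
golf
>>>>>>> RIGHT
delta
<<<<<<< LEFT
foxtrot
=======
bravo
>>>>>>> RIGHT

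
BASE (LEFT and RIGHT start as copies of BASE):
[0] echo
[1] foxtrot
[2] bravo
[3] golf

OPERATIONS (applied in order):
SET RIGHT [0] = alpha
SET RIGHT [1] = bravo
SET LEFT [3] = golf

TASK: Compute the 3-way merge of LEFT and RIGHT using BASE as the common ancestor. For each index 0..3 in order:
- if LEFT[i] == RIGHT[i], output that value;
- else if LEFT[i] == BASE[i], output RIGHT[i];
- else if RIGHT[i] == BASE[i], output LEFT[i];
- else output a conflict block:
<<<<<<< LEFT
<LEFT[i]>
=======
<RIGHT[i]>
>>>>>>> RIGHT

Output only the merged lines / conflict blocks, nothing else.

Answer: alpha
bravo
bravo
golf

Derivation:
Final LEFT:  [echo, foxtrot, bravo, golf]
Final RIGHT: [alpha, bravo, bravo, golf]
i=0: L=echo=BASE, R=alpha -> take RIGHT -> alpha
i=1: L=foxtrot=BASE, R=bravo -> take RIGHT -> bravo
i=2: L=bravo R=bravo -> agree -> bravo
i=3: L=golf R=golf -> agree -> golf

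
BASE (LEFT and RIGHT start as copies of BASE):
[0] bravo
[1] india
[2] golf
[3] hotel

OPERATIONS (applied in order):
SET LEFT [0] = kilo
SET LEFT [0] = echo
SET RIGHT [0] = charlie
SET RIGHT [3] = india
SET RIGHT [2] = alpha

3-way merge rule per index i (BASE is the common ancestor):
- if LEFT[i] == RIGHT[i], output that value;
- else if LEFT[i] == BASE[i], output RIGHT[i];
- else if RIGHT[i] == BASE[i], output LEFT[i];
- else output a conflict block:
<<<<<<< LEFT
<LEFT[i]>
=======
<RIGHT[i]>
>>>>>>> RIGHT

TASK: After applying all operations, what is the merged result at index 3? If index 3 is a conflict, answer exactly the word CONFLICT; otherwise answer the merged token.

Answer: india

Derivation:
Final LEFT:  [echo, india, golf, hotel]
Final RIGHT: [charlie, india, alpha, india]
i=0: BASE=bravo L=echo R=charlie all differ -> CONFLICT
i=1: L=india R=india -> agree -> india
i=2: L=golf=BASE, R=alpha -> take RIGHT -> alpha
i=3: L=hotel=BASE, R=india -> take RIGHT -> india
Index 3 -> india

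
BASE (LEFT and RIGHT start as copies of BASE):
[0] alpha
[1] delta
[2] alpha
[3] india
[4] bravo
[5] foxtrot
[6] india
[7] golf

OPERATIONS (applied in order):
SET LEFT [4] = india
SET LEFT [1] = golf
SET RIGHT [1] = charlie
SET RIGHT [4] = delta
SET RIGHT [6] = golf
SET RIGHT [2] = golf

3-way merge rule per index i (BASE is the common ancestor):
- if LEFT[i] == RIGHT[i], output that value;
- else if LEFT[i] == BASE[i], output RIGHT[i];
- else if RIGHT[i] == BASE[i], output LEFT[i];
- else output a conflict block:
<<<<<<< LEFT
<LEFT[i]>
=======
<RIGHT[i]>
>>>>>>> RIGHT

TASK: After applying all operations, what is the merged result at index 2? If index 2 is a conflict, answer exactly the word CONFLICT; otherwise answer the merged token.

Final LEFT:  [alpha, golf, alpha, india, india, foxtrot, india, golf]
Final RIGHT: [alpha, charlie, golf, india, delta, foxtrot, golf, golf]
i=0: L=alpha R=alpha -> agree -> alpha
i=1: BASE=delta L=golf R=charlie all differ -> CONFLICT
i=2: L=alpha=BASE, R=golf -> take RIGHT -> golf
i=3: L=india R=india -> agree -> india
i=4: BASE=bravo L=india R=delta all differ -> CONFLICT
i=5: L=foxtrot R=foxtrot -> agree -> foxtrot
i=6: L=india=BASE, R=golf -> take RIGHT -> golf
i=7: L=golf R=golf -> agree -> golf
Index 2 -> golf

Answer: golf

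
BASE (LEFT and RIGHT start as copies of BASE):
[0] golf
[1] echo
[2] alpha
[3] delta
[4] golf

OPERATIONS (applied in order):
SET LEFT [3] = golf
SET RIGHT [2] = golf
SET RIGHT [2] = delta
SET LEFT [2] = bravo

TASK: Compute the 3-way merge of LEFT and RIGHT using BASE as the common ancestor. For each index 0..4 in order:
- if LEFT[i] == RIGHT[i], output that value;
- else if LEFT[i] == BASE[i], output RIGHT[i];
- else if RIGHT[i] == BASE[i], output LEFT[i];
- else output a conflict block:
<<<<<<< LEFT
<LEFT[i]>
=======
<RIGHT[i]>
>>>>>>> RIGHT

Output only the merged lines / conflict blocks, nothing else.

Final LEFT:  [golf, echo, bravo, golf, golf]
Final RIGHT: [golf, echo, delta, delta, golf]
i=0: L=golf R=golf -> agree -> golf
i=1: L=echo R=echo -> agree -> echo
i=2: BASE=alpha L=bravo R=delta all differ -> CONFLICT
i=3: L=golf, R=delta=BASE -> take LEFT -> golf
i=4: L=golf R=golf -> agree -> golf

Answer: golf
echo
<<<<<<< LEFT
bravo
=======
delta
>>>>>>> RIGHT
golf
golf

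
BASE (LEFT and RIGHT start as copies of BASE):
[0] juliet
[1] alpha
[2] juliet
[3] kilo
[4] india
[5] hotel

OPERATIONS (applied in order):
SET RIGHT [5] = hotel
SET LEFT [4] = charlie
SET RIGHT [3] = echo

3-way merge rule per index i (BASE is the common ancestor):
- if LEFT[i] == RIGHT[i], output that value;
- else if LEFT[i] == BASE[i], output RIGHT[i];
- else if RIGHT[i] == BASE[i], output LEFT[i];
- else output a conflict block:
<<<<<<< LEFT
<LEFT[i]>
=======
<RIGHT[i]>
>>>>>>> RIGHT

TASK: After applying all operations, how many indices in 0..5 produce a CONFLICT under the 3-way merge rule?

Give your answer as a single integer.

Answer: 0

Derivation:
Final LEFT:  [juliet, alpha, juliet, kilo, charlie, hotel]
Final RIGHT: [juliet, alpha, juliet, echo, india, hotel]
i=0: L=juliet R=juliet -> agree -> juliet
i=1: L=alpha R=alpha -> agree -> alpha
i=2: L=juliet R=juliet -> agree -> juliet
i=3: L=kilo=BASE, R=echo -> take RIGHT -> echo
i=4: L=charlie, R=india=BASE -> take LEFT -> charlie
i=5: L=hotel R=hotel -> agree -> hotel
Conflict count: 0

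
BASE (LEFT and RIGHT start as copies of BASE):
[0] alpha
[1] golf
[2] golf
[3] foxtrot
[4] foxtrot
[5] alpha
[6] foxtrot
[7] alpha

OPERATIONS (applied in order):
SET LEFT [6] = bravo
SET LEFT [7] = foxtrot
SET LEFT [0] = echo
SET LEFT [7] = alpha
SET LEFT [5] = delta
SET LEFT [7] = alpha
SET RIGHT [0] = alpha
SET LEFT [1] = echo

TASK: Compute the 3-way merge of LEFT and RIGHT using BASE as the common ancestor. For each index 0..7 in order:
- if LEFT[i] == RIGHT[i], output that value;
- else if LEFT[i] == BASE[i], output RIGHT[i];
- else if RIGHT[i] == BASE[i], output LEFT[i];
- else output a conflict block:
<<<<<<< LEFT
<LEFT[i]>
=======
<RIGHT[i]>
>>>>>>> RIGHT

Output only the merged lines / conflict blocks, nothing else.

Final LEFT:  [echo, echo, golf, foxtrot, foxtrot, delta, bravo, alpha]
Final RIGHT: [alpha, golf, golf, foxtrot, foxtrot, alpha, foxtrot, alpha]
i=0: L=echo, R=alpha=BASE -> take LEFT -> echo
i=1: L=echo, R=golf=BASE -> take LEFT -> echo
i=2: L=golf R=golf -> agree -> golf
i=3: L=foxtrot R=foxtrot -> agree -> foxtrot
i=4: L=foxtrot R=foxtrot -> agree -> foxtrot
i=5: L=delta, R=alpha=BASE -> take LEFT -> delta
i=6: L=bravo, R=foxtrot=BASE -> take LEFT -> bravo
i=7: L=alpha R=alpha -> agree -> alpha

Answer: echo
echo
golf
foxtrot
foxtrot
delta
bravo
alpha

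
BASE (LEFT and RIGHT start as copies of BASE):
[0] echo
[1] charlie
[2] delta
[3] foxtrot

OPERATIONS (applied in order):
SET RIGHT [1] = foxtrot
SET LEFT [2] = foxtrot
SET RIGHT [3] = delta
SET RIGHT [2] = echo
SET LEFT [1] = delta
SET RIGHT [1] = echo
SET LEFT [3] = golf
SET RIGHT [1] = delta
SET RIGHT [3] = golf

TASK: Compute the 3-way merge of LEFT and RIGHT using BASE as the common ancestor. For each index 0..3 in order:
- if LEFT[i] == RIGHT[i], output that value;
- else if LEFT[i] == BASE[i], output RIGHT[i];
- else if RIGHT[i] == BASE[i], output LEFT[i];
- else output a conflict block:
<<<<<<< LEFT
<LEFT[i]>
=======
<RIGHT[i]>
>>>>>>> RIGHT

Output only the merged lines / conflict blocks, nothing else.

Final LEFT:  [echo, delta, foxtrot, golf]
Final RIGHT: [echo, delta, echo, golf]
i=0: L=echo R=echo -> agree -> echo
i=1: L=delta R=delta -> agree -> delta
i=2: BASE=delta L=foxtrot R=echo all differ -> CONFLICT
i=3: L=golf R=golf -> agree -> golf

Answer: echo
delta
<<<<<<< LEFT
foxtrot
=======
echo
>>>>>>> RIGHT
golf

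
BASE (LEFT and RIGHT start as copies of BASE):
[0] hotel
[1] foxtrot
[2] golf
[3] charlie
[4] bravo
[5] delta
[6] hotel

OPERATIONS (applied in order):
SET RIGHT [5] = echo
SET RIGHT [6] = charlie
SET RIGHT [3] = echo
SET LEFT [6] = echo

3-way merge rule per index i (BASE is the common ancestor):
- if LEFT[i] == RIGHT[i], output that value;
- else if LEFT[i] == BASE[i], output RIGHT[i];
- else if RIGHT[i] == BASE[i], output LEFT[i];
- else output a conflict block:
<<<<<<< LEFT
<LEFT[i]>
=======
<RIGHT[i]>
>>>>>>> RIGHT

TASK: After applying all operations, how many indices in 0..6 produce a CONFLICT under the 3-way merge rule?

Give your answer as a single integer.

Answer: 1

Derivation:
Final LEFT:  [hotel, foxtrot, golf, charlie, bravo, delta, echo]
Final RIGHT: [hotel, foxtrot, golf, echo, bravo, echo, charlie]
i=0: L=hotel R=hotel -> agree -> hotel
i=1: L=foxtrot R=foxtrot -> agree -> foxtrot
i=2: L=golf R=golf -> agree -> golf
i=3: L=charlie=BASE, R=echo -> take RIGHT -> echo
i=4: L=bravo R=bravo -> agree -> bravo
i=5: L=delta=BASE, R=echo -> take RIGHT -> echo
i=6: BASE=hotel L=echo R=charlie all differ -> CONFLICT
Conflict count: 1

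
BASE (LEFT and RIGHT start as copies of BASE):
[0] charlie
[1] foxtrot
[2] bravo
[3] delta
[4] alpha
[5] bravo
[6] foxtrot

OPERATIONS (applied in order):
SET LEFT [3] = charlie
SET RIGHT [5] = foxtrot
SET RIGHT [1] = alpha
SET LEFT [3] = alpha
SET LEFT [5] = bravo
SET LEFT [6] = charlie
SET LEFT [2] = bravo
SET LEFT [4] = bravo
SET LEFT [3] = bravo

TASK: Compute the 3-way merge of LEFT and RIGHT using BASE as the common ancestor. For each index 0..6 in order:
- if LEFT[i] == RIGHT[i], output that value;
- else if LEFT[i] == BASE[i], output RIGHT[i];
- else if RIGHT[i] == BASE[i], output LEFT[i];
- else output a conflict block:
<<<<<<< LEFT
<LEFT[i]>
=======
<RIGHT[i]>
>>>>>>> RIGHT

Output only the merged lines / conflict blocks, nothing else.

Answer: charlie
alpha
bravo
bravo
bravo
foxtrot
charlie

Derivation:
Final LEFT:  [charlie, foxtrot, bravo, bravo, bravo, bravo, charlie]
Final RIGHT: [charlie, alpha, bravo, delta, alpha, foxtrot, foxtrot]
i=0: L=charlie R=charlie -> agree -> charlie
i=1: L=foxtrot=BASE, R=alpha -> take RIGHT -> alpha
i=2: L=bravo R=bravo -> agree -> bravo
i=3: L=bravo, R=delta=BASE -> take LEFT -> bravo
i=4: L=bravo, R=alpha=BASE -> take LEFT -> bravo
i=5: L=bravo=BASE, R=foxtrot -> take RIGHT -> foxtrot
i=6: L=charlie, R=foxtrot=BASE -> take LEFT -> charlie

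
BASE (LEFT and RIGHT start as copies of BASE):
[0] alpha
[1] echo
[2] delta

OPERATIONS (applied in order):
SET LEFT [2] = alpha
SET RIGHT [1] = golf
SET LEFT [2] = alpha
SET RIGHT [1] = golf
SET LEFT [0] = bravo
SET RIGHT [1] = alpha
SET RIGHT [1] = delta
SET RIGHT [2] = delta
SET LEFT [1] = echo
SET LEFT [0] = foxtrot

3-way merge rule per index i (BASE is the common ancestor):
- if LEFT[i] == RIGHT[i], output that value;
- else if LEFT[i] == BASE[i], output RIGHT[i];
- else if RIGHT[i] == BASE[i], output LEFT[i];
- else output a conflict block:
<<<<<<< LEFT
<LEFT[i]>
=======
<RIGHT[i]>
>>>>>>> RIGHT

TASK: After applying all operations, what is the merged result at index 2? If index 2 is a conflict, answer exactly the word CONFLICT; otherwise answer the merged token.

Final LEFT:  [foxtrot, echo, alpha]
Final RIGHT: [alpha, delta, delta]
i=0: L=foxtrot, R=alpha=BASE -> take LEFT -> foxtrot
i=1: L=echo=BASE, R=delta -> take RIGHT -> delta
i=2: L=alpha, R=delta=BASE -> take LEFT -> alpha
Index 2 -> alpha

Answer: alpha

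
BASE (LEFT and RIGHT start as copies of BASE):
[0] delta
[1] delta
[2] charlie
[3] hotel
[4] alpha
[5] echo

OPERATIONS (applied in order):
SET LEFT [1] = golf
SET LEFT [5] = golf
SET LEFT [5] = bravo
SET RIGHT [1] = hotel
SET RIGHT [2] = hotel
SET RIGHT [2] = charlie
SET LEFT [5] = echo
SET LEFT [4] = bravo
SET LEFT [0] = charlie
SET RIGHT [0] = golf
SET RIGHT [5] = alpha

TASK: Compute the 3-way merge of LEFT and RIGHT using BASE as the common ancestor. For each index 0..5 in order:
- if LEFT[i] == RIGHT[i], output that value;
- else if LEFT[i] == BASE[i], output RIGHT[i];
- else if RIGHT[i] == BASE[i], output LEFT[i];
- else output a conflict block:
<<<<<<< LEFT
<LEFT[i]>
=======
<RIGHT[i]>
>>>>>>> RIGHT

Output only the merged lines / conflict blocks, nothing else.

Answer: <<<<<<< LEFT
charlie
=======
golf
>>>>>>> RIGHT
<<<<<<< LEFT
golf
=======
hotel
>>>>>>> RIGHT
charlie
hotel
bravo
alpha

Derivation:
Final LEFT:  [charlie, golf, charlie, hotel, bravo, echo]
Final RIGHT: [golf, hotel, charlie, hotel, alpha, alpha]
i=0: BASE=delta L=charlie R=golf all differ -> CONFLICT
i=1: BASE=delta L=golf R=hotel all differ -> CONFLICT
i=2: L=charlie R=charlie -> agree -> charlie
i=3: L=hotel R=hotel -> agree -> hotel
i=4: L=bravo, R=alpha=BASE -> take LEFT -> bravo
i=5: L=echo=BASE, R=alpha -> take RIGHT -> alpha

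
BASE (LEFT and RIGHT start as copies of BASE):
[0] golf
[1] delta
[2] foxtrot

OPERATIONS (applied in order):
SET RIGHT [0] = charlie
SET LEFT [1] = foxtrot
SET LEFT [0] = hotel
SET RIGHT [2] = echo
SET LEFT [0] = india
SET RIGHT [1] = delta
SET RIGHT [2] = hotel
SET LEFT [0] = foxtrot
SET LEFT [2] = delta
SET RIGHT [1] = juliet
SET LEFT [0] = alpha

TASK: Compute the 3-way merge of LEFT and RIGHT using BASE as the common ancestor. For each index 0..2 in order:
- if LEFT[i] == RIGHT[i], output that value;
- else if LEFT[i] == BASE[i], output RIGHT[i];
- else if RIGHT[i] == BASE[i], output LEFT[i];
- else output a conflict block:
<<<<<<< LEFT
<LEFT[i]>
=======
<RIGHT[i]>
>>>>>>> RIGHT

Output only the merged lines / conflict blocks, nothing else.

Final LEFT:  [alpha, foxtrot, delta]
Final RIGHT: [charlie, juliet, hotel]
i=0: BASE=golf L=alpha R=charlie all differ -> CONFLICT
i=1: BASE=delta L=foxtrot R=juliet all differ -> CONFLICT
i=2: BASE=foxtrot L=delta R=hotel all differ -> CONFLICT

Answer: <<<<<<< LEFT
alpha
=======
charlie
>>>>>>> RIGHT
<<<<<<< LEFT
foxtrot
=======
juliet
>>>>>>> RIGHT
<<<<<<< LEFT
delta
=======
hotel
>>>>>>> RIGHT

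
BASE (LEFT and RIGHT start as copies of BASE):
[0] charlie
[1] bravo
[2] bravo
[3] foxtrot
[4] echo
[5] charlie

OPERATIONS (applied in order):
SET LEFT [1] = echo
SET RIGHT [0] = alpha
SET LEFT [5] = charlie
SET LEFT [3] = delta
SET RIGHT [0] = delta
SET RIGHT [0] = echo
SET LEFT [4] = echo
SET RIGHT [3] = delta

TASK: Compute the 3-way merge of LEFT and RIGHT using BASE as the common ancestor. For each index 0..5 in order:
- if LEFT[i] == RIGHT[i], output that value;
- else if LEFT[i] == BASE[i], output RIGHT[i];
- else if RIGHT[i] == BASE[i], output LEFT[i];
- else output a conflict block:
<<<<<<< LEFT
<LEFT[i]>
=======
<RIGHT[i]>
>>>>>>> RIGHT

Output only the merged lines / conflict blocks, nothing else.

Answer: echo
echo
bravo
delta
echo
charlie

Derivation:
Final LEFT:  [charlie, echo, bravo, delta, echo, charlie]
Final RIGHT: [echo, bravo, bravo, delta, echo, charlie]
i=0: L=charlie=BASE, R=echo -> take RIGHT -> echo
i=1: L=echo, R=bravo=BASE -> take LEFT -> echo
i=2: L=bravo R=bravo -> agree -> bravo
i=3: L=delta R=delta -> agree -> delta
i=4: L=echo R=echo -> agree -> echo
i=5: L=charlie R=charlie -> agree -> charlie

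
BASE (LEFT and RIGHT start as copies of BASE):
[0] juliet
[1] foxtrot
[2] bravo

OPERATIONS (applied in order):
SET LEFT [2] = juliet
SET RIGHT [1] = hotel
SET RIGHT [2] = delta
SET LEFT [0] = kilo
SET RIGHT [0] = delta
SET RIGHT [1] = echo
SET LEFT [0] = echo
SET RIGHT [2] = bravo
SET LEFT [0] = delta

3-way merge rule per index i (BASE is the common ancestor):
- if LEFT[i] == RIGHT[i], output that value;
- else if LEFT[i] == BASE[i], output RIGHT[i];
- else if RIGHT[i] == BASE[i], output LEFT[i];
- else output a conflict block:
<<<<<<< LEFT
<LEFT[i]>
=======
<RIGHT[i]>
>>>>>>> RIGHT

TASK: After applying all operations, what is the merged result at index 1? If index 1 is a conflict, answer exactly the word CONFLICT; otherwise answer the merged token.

Answer: echo

Derivation:
Final LEFT:  [delta, foxtrot, juliet]
Final RIGHT: [delta, echo, bravo]
i=0: L=delta R=delta -> agree -> delta
i=1: L=foxtrot=BASE, R=echo -> take RIGHT -> echo
i=2: L=juliet, R=bravo=BASE -> take LEFT -> juliet
Index 1 -> echo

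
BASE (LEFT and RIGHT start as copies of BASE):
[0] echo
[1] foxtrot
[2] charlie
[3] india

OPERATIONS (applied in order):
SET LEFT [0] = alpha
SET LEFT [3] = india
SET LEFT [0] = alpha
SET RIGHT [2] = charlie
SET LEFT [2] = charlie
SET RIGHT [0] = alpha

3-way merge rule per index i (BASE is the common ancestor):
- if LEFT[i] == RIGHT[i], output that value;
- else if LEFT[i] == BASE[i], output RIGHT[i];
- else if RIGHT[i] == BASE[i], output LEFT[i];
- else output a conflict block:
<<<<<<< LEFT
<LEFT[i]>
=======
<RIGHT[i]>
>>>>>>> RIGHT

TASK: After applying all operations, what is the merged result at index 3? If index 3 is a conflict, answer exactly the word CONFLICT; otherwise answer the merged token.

Final LEFT:  [alpha, foxtrot, charlie, india]
Final RIGHT: [alpha, foxtrot, charlie, india]
i=0: L=alpha R=alpha -> agree -> alpha
i=1: L=foxtrot R=foxtrot -> agree -> foxtrot
i=2: L=charlie R=charlie -> agree -> charlie
i=3: L=india R=india -> agree -> india
Index 3 -> india

Answer: india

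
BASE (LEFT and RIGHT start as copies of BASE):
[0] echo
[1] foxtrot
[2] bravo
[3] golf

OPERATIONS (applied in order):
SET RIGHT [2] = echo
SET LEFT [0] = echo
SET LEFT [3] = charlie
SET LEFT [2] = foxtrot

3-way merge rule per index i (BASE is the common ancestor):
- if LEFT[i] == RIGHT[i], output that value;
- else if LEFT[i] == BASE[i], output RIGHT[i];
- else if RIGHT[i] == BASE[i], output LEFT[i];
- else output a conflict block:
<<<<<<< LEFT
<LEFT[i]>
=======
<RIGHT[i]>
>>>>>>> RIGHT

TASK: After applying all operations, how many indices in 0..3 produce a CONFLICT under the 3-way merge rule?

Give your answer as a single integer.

Final LEFT:  [echo, foxtrot, foxtrot, charlie]
Final RIGHT: [echo, foxtrot, echo, golf]
i=0: L=echo R=echo -> agree -> echo
i=1: L=foxtrot R=foxtrot -> agree -> foxtrot
i=2: BASE=bravo L=foxtrot R=echo all differ -> CONFLICT
i=3: L=charlie, R=golf=BASE -> take LEFT -> charlie
Conflict count: 1

Answer: 1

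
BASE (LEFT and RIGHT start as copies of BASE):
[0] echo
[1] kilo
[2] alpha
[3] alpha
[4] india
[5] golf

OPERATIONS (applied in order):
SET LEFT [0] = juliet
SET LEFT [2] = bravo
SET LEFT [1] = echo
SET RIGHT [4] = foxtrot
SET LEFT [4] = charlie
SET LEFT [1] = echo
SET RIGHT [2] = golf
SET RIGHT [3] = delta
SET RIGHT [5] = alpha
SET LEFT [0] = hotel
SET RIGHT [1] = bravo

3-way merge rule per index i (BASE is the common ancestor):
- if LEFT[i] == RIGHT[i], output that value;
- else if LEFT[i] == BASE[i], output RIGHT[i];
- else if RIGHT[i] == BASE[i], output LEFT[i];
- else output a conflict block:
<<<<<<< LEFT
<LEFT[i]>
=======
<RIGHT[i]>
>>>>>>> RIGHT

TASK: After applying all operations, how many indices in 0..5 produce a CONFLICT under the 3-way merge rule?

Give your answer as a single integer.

Answer: 3

Derivation:
Final LEFT:  [hotel, echo, bravo, alpha, charlie, golf]
Final RIGHT: [echo, bravo, golf, delta, foxtrot, alpha]
i=0: L=hotel, R=echo=BASE -> take LEFT -> hotel
i=1: BASE=kilo L=echo R=bravo all differ -> CONFLICT
i=2: BASE=alpha L=bravo R=golf all differ -> CONFLICT
i=3: L=alpha=BASE, R=delta -> take RIGHT -> delta
i=4: BASE=india L=charlie R=foxtrot all differ -> CONFLICT
i=5: L=golf=BASE, R=alpha -> take RIGHT -> alpha
Conflict count: 3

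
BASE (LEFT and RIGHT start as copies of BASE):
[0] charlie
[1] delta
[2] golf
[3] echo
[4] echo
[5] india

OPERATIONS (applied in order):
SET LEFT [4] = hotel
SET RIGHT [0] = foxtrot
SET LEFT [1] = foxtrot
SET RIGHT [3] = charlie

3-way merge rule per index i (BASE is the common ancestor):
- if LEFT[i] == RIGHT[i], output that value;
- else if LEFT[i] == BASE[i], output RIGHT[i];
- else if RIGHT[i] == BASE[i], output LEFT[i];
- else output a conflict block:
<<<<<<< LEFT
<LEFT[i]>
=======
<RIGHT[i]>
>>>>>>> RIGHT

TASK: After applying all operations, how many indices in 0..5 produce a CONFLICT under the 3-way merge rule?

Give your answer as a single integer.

Final LEFT:  [charlie, foxtrot, golf, echo, hotel, india]
Final RIGHT: [foxtrot, delta, golf, charlie, echo, india]
i=0: L=charlie=BASE, R=foxtrot -> take RIGHT -> foxtrot
i=1: L=foxtrot, R=delta=BASE -> take LEFT -> foxtrot
i=2: L=golf R=golf -> agree -> golf
i=3: L=echo=BASE, R=charlie -> take RIGHT -> charlie
i=4: L=hotel, R=echo=BASE -> take LEFT -> hotel
i=5: L=india R=india -> agree -> india
Conflict count: 0

Answer: 0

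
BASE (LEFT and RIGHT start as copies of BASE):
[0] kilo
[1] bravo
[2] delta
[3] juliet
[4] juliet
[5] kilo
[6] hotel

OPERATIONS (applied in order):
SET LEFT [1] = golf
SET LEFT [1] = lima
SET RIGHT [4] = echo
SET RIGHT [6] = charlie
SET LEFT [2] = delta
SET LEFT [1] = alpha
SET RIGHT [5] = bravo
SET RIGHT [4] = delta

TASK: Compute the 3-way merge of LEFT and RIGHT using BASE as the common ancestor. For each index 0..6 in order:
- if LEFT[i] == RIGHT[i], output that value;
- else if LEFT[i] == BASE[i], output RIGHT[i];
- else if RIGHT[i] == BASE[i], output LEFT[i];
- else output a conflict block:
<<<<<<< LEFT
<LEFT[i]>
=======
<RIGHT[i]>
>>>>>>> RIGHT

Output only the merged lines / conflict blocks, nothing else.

Answer: kilo
alpha
delta
juliet
delta
bravo
charlie

Derivation:
Final LEFT:  [kilo, alpha, delta, juliet, juliet, kilo, hotel]
Final RIGHT: [kilo, bravo, delta, juliet, delta, bravo, charlie]
i=0: L=kilo R=kilo -> agree -> kilo
i=1: L=alpha, R=bravo=BASE -> take LEFT -> alpha
i=2: L=delta R=delta -> agree -> delta
i=3: L=juliet R=juliet -> agree -> juliet
i=4: L=juliet=BASE, R=delta -> take RIGHT -> delta
i=5: L=kilo=BASE, R=bravo -> take RIGHT -> bravo
i=6: L=hotel=BASE, R=charlie -> take RIGHT -> charlie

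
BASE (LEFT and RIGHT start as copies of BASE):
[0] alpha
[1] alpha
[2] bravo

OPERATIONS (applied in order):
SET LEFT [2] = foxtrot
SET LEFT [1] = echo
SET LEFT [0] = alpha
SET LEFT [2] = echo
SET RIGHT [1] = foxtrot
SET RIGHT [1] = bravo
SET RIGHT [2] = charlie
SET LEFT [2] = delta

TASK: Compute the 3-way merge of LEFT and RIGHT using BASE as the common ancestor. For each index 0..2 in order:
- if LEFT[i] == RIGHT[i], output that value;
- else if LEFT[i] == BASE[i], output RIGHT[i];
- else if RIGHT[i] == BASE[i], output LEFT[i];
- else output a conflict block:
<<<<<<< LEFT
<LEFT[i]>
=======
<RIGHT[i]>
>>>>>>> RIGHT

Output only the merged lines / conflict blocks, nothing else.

Answer: alpha
<<<<<<< LEFT
echo
=======
bravo
>>>>>>> RIGHT
<<<<<<< LEFT
delta
=======
charlie
>>>>>>> RIGHT

Derivation:
Final LEFT:  [alpha, echo, delta]
Final RIGHT: [alpha, bravo, charlie]
i=0: L=alpha R=alpha -> agree -> alpha
i=1: BASE=alpha L=echo R=bravo all differ -> CONFLICT
i=2: BASE=bravo L=delta R=charlie all differ -> CONFLICT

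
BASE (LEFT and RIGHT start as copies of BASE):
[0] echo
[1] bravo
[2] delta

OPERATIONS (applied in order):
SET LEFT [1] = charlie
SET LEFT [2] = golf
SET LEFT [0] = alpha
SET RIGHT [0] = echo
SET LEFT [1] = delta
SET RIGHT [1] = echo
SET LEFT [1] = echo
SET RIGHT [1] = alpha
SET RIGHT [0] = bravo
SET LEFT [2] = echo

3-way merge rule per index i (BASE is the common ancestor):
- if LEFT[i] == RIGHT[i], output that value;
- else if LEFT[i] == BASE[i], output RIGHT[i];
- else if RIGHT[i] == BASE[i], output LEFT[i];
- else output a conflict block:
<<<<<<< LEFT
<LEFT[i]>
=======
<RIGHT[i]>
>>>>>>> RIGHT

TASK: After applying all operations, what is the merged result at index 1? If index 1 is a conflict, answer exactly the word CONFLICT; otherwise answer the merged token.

Answer: CONFLICT

Derivation:
Final LEFT:  [alpha, echo, echo]
Final RIGHT: [bravo, alpha, delta]
i=0: BASE=echo L=alpha R=bravo all differ -> CONFLICT
i=1: BASE=bravo L=echo R=alpha all differ -> CONFLICT
i=2: L=echo, R=delta=BASE -> take LEFT -> echo
Index 1 -> CONFLICT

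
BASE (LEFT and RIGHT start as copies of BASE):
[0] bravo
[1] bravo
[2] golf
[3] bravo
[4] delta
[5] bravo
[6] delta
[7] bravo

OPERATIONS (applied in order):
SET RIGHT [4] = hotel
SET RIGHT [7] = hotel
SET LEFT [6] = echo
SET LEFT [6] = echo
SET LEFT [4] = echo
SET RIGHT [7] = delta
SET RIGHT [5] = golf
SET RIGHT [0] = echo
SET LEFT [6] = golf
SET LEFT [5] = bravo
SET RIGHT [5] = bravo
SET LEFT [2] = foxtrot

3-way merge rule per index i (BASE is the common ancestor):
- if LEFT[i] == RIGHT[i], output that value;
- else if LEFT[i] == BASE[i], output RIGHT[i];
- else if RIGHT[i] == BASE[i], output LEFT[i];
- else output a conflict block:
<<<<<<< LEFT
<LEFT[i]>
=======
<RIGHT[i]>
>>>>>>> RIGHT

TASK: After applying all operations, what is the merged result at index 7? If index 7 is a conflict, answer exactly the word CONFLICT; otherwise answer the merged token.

Final LEFT:  [bravo, bravo, foxtrot, bravo, echo, bravo, golf, bravo]
Final RIGHT: [echo, bravo, golf, bravo, hotel, bravo, delta, delta]
i=0: L=bravo=BASE, R=echo -> take RIGHT -> echo
i=1: L=bravo R=bravo -> agree -> bravo
i=2: L=foxtrot, R=golf=BASE -> take LEFT -> foxtrot
i=3: L=bravo R=bravo -> agree -> bravo
i=4: BASE=delta L=echo R=hotel all differ -> CONFLICT
i=5: L=bravo R=bravo -> agree -> bravo
i=6: L=golf, R=delta=BASE -> take LEFT -> golf
i=7: L=bravo=BASE, R=delta -> take RIGHT -> delta
Index 7 -> delta

Answer: delta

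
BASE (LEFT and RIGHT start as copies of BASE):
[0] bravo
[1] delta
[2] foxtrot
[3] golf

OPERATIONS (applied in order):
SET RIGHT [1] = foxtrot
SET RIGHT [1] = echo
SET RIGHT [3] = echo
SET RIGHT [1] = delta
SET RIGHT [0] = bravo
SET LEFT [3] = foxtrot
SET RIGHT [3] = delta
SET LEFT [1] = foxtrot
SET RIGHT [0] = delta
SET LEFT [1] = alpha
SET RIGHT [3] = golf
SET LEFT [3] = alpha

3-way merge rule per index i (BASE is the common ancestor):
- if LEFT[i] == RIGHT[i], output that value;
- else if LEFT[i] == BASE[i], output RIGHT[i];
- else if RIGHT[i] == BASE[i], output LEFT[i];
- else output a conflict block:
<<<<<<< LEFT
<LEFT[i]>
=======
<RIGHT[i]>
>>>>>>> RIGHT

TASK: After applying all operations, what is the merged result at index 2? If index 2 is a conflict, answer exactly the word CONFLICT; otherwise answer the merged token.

Final LEFT:  [bravo, alpha, foxtrot, alpha]
Final RIGHT: [delta, delta, foxtrot, golf]
i=0: L=bravo=BASE, R=delta -> take RIGHT -> delta
i=1: L=alpha, R=delta=BASE -> take LEFT -> alpha
i=2: L=foxtrot R=foxtrot -> agree -> foxtrot
i=3: L=alpha, R=golf=BASE -> take LEFT -> alpha
Index 2 -> foxtrot

Answer: foxtrot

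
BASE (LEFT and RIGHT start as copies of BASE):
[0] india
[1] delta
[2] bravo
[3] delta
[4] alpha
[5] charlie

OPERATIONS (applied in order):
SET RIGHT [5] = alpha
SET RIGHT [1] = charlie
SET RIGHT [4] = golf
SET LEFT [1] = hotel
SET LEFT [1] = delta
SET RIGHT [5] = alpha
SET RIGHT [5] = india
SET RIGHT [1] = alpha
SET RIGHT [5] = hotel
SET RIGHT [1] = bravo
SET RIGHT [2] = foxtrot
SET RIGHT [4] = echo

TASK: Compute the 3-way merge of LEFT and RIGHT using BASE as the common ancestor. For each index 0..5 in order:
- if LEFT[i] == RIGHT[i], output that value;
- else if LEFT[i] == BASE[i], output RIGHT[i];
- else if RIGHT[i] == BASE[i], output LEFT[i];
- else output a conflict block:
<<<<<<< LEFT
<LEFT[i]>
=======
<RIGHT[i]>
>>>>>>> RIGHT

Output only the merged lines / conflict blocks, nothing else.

Final LEFT:  [india, delta, bravo, delta, alpha, charlie]
Final RIGHT: [india, bravo, foxtrot, delta, echo, hotel]
i=0: L=india R=india -> agree -> india
i=1: L=delta=BASE, R=bravo -> take RIGHT -> bravo
i=2: L=bravo=BASE, R=foxtrot -> take RIGHT -> foxtrot
i=3: L=delta R=delta -> agree -> delta
i=4: L=alpha=BASE, R=echo -> take RIGHT -> echo
i=5: L=charlie=BASE, R=hotel -> take RIGHT -> hotel

Answer: india
bravo
foxtrot
delta
echo
hotel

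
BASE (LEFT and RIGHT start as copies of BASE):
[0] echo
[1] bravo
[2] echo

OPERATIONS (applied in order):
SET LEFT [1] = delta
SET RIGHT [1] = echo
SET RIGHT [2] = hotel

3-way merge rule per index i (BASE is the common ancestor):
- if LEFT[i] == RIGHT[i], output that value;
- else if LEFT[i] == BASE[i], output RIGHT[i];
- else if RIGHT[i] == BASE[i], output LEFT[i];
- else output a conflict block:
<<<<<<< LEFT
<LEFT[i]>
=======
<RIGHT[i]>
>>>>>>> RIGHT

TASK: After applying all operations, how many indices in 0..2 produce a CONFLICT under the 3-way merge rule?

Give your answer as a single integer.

Answer: 1

Derivation:
Final LEFT:  [echo, delta, echo]
Final RIGHT: [echo, echo, hotel]
i=0: L=echo R=echo -> agree -> echo
i=1: BASE=bravo L=delta R=echo all differ -> CONFLICT
i=2: L=echo=BASE, R=hotel -> take RIGHT -> hotel
Conflict count: 1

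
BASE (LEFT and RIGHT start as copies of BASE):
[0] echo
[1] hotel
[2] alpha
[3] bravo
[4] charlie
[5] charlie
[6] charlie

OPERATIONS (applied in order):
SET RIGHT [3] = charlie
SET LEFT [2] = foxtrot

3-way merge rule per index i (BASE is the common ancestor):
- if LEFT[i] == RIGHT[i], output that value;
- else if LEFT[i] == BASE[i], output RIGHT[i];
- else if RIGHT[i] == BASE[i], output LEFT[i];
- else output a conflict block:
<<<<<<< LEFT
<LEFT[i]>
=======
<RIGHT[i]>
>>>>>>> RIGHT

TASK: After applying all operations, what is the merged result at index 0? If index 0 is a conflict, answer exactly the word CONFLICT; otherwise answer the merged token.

Answer: echo

Derivation:
Final LEFT:  [echo, hotel, foxtrot, bravo, charlie, charlie, charlie]
Final RIGHT: [echo, hotel, alpha, charlie, charlie, charlie, charlie]
i=0: L=echo R=echo -> agree -> echo
i=1: L=hotel R=hotel -> agree -> hotel
i=2: L=foxtrot, R=alpha=BASE -> take LEFT -> foxtrot
i=3: L=bravo=BASE, R=charlie -> take RIGHT -> charlie
i=4: L=charlie R=charlie -> agree -> charlie
i=5: L=charlie R=charlie -> agree -> charlie
i=6: L=charlie R=charlie -> agree -> charlie
Index 0 -> echo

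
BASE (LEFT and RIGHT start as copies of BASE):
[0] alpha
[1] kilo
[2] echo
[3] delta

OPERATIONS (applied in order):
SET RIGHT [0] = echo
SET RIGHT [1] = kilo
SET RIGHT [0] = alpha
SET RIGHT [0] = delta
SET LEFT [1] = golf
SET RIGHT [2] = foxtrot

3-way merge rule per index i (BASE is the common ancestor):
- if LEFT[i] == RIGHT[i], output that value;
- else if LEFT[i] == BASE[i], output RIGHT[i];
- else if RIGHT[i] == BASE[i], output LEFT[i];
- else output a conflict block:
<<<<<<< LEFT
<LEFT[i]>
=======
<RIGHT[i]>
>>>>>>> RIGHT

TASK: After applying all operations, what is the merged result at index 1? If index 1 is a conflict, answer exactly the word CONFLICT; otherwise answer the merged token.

Answer: golf

Derivation:
Final LEFT:  [alpha, golf, echo, delta]
Final RIGHT: [delta, kilo, foxtrot, delta]
i=0: L=alpha=BASE, R=delta -> take RIGHT -> delta
i=1: L=golf, R=kilo=BASE -> take LEFT -> golf
i=2: L=echo=BASE, R=foxtrot -> take RIGHT -> foxtrot
i=3: L=delta R=delta -> agree -> delta
Index 1 -> golf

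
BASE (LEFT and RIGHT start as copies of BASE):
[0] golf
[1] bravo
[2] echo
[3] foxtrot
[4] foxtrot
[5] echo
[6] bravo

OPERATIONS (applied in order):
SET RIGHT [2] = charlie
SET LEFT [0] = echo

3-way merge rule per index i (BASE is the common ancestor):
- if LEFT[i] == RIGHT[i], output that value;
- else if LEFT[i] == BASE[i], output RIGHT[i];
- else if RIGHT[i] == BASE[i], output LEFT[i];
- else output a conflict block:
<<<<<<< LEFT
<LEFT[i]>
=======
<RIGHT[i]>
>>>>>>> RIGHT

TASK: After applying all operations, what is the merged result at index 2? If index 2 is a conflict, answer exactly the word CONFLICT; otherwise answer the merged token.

Answer: charlie

Derivation:
Final LEFT:  [echo, bravo, echo, foxtrot, foxtrot, echo, bravo]
Final RIGHT: [golf, bravo, charlie, foxtrot, foxtrot, echo, bravo]
i=0: L=echo, R=golf=BASE -> take LEFT -> echo
i=1: L=bravo R=bravo -> agree -> bravo
i=2: L=echo=BASE, R=charlie -> take RIGHT -> charlie
i=3: L=foxtrot R=foxtrot -> agree -> foxtrot
i=4: L=foxtrot R=foxtrot -> agree -> foxtrot
i=5: L=echo R=echo -> agree -> echo
i=6: L=bravo R=bravo -> agree -> bravo
Index 2 -> charlie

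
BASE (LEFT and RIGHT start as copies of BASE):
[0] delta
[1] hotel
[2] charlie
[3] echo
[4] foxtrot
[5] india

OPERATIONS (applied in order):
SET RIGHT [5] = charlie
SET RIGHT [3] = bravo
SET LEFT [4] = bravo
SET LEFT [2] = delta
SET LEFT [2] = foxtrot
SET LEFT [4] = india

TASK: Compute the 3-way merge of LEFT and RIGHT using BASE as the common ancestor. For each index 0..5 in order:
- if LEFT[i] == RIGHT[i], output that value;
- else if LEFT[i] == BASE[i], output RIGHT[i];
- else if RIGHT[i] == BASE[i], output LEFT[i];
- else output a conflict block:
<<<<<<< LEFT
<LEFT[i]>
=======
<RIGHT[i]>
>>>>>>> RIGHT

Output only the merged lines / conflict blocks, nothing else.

Answer: delta
hotel
foxtrot
bravo
india
charlie

Derivation:
Final LEFT:  [delta, hotel, foxtrot, echo, india, india]
Final RIGHT: [delta, hotel, charlie, bravo, foxtrot, charlie]
i=0: L=delta R=delta -> agree -> delta
i=1: L=hotel R=hotel -> agree -> hotel
i=2: L=foxtrot, R=charlie=BASE -> take LEFT -> foxtrot
i=3: L=echo=BASE, R=bravo -> take RIGHT -> bravo
i=4: L=india, R=foxtrot=BASE -> take LEFT -> india
i=5: L=india=BASE, R=charlie -> take RIGHT -> charlie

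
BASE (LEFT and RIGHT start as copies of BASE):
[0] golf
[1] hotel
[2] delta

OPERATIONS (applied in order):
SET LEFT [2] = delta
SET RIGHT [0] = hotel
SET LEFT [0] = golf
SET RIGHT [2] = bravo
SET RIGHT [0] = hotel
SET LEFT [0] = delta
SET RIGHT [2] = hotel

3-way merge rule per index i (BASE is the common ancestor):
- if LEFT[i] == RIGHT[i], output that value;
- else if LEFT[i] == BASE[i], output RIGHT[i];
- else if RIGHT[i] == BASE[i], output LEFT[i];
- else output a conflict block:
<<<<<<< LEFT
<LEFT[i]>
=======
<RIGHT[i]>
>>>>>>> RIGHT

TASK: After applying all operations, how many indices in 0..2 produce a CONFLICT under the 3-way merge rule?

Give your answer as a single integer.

Answer: 1

Derivation:
Final LEFT:  [delta, hotel, delta]
Final RIGHT: [hotel, hotel, hotel]
i=0: BASE=golf L=delta R=hotel all differ -> CONFLICT
i=1: L=hotel R=hotel -> agree -> hotel
i=2: L=delta=BASE, R=hotel -> take RIGHT -> hotel
Conflict count: 1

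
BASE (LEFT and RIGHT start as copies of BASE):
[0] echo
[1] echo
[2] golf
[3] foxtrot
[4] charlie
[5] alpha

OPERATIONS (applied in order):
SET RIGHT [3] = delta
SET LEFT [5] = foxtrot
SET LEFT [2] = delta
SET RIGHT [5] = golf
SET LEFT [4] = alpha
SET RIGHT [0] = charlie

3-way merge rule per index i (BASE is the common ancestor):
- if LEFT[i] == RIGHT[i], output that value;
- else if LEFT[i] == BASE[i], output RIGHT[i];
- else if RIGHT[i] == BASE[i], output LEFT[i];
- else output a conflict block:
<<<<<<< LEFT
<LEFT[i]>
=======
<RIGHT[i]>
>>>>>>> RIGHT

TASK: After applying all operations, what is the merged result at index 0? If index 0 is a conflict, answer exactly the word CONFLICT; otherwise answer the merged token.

Answer: charlie

Derivation:
Final LEFT:  [echo, echo, delta, foxtrot, alpha, foxtrot]
Final RIGHT: [charlie, echo, golf, delta, charlie, golf]
i=0: L=echo=BASE, R=charlie -> take RIGHT -> charlie
i=1: L=echo R=echo -> agree -> echo
i=2: L=delta, R=golf=BASE -> take LEFT -> delta
i=3: L=foxtrot=BASE, R=delta -> take RIGHT -> delta
i=4: L=alpha, R=charlie=BASE -> take LEFT -> alpha
i=5: BASE=alpha L=foxtrot R=golf all differ -> CONFLICT
Index 0 -> charlie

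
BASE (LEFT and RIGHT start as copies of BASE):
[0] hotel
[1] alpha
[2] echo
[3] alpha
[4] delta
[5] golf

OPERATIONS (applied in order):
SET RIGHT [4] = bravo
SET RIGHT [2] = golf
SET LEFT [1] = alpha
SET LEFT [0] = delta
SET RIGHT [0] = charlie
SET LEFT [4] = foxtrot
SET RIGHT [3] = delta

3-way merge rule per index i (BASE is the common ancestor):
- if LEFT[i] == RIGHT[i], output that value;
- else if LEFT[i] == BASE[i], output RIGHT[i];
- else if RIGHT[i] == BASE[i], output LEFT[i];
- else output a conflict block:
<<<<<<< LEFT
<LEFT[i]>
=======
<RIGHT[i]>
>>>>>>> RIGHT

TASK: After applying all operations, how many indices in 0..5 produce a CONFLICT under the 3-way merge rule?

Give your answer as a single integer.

Answer: 2

Derivation:
Final LEFT:  [delta, alpha, echo, alpha, foxtrot, golf]
Final RIGHT: [charlie, alpha, golf, delta, bravo, golf]
i=0: BASE=hotel L=delta R=charlie all differ -> CONFLICT
i=1: L=alpha R=alpha -> agree -> alpha
i=2: L=echo=BASE, R=golf -> take RIGHT -> golf
i=3: L=alpha=BASE, R=delta -> take RIGHT -> delta
i=4: BASE=delta L=foxtrot R=bravo all differ -> CONFLICT
i=5: L=golf R=golf -> agree -> golf
Conflict count: 2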